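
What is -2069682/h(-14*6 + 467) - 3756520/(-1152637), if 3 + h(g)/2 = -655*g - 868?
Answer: 41930340087/5689416232 ≈ 7.3699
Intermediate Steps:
h(g) = -1742 - 1310*g (h(g) = -6 + 2*(-655*g - 868) = -6 + 2*(-868 - 655*g) = -6 + (-1736 - 1310*g) = -1742 - 1310*g)
-2069682/h(-14*6 + 467) - 3756520/(-1152637) = -2069682/(-1742 - 1310*(-14*6 + 467)) - 3756520/(-1152637) = -2069682/(-1742 - 1310*(-84 + 467)) - 3756520*(-1/1152637) = -2069682/(-1742 - 1310*383) + 3756520/1152637 = -2069682/(-1742 - 501730) + 3756520/1152637 = -2069682/(-503472) + 3756520/1152637 = -2069682*(-1/503472) + 3756520/1152637 = 20291/4936 + 3756520/1152637 = 41930340087/5689416232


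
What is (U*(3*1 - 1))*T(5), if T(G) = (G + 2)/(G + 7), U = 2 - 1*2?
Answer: 0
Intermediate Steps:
U = 0 (U = 2 - 2 = 0)
T(G) = (2 + G)/(7 + G)
(U*(3*1 - 1))*T(5) = (0*(3*1 - 1))*((2 + 5)/(7 + 5)) = (0*(3 - 1))*(7/12) = (0*2)*((1/12)*7) = 0*(7/12) = 0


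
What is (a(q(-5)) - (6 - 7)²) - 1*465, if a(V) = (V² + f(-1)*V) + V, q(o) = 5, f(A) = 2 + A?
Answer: -431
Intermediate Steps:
a(V) = V² + 2*V (a(V) = (V² + (2 - 1)*V) + V = (V² + 1*V) + V = (V² + V) + V = (V + V²) + V = V² + 2*V)
(a(q(-5)) - (6 - 7)²) - 1*465 = (5*(2 + 5) - (6 - 7)²) - 1*465 = (5*7 - 1*(-1)²) - 465 = (35 - 1*1) - 465 = (35 - 1) - 465 = 34 - 465 = -431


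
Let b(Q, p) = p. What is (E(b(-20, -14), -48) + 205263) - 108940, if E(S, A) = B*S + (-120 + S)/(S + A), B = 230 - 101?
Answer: 2930094/31 ≈ 94519.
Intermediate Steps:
B = 129
E(S, A) = 129*S + (-120 + S)/(A + S) (E(S, A) = 129*S + (-120 + S)/(S + A) = 129*S + (-120 + S)/(A + S))
(E(b(-20, -14), -48) + 205263) - 108940 = ((-120 - 14 + 129*(-14)² + 129*(-48)*(-14))/(-48 - 14) + 205263) - 108940 = ((-120 - 14 + 129*196 + 86688)/(-62) + 205263) - 108940 = (-(-120 - 14 + 25284 + 86688)/62 + 205263) - 108940 = (-1/62*111838 + 205263) - 108940 = (-55919/31 + 205263) - 108940 = 6307234/31 - 108940 = 2930094/31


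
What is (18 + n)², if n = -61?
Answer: 1849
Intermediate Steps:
(18 + n)² = (18 - 61)² = (-43)² = 1849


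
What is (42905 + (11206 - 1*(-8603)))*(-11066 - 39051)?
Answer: -3143037538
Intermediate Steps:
(42905 + (11206 - 1*(-8603)))*(-11066 - 39051) = (42905 + (11206 + 8603))*(-50117) = (42905 + 19809)*(-50117) = 62714*(-50117) = -3143037538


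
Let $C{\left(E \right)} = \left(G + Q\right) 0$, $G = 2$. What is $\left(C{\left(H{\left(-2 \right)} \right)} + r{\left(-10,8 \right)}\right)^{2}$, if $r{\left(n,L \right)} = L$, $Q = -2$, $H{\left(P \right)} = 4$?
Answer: $64$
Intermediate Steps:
$C{\left(E \right)} = 0$ ($C{\left(E \right)} = \left(2 - 2\right) 0 = 0 \cdot 0 = 0$)
$\left(C{\left(H{\left(-2 \right)} \right)} + r{\left(-10,8 \right)}\right)^{2} = \left(0 + 8\right)^{2} = 8^{2} = 64$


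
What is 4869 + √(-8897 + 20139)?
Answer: 4869 + √11242 ≈ 4975.0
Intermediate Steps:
4869 + √(-8897 + 20139) = 4869 + √11242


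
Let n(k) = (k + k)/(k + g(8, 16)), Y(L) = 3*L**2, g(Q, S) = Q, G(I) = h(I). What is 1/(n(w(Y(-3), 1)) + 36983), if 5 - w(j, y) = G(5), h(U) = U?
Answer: 1/36983 ≈ 2.7039e-5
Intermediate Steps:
G(I) = I
w(j, y) = 0 (w(j, y) = 5 - 1*5 = 5 - 5 = 0)
n(k) = 2*k/(8 + k) (n(k) = (k + k)/(k + 8) = (2*k)/(8 + k) = 2*k/(8 + k))
1/(n(w(Y(-3), 1)) + 36983) = 1/(2*0/(8 + 0) + 36983) = 1/(2*0/8 + 36983) = 1/(2*0*(1/8) + 36983) = 1/(0 + 36983) = 1/36983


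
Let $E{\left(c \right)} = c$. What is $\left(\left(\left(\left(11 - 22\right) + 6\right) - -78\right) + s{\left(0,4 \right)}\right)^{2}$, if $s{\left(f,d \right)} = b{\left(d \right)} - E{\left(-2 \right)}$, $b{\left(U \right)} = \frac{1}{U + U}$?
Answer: $\frac{361201}{64} \approx 5643.8$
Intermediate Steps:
$b{\left(U \right)} = \frac{1}{2 U}$
$s{\left(f,d \right)} = 2 + \frac{1}{2 d}$ ($s{\left(f,d \right)} = \frac{1}{2 d} - -2 = \frac{1}{2 d} + 2 = 2 + \frac{1}{2 d}$)
$\left(\left(\left(\left(11 - 22\right) + 6\right) - -78\right) + s{\left(0,4 \right)}\right)^{2} = \left(\left(\left(\left(11 - 22\right) + 6\right) - -78\right) + \left(2 + \frac{1}{2 \cdot 4}\right)\right)^{2} = \left(\left(\left(-11 + 6\right) + 78\right) + \left(2 + \frac{1}{2} \cdot \frac{1}{4}\right)\right)^{2} = \left(\left(-5 + 78\right) + \left(2 + \frac{1}{8}\right)\right)^{2} = \left(73 + \frac{17}{8}\right)^{2} = \left(\frac{601}{8}\right)^{2} = \frac{361201}{64}$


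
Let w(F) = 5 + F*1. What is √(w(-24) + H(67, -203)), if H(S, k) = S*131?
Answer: √8758 ≈ 93.584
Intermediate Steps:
H(S, k) = 131*S
w(F) = 5 + F
√(w(-24) + H(67, -203)) = √((5 - 24) + 131*67) = √(-19 + 8777) = √8758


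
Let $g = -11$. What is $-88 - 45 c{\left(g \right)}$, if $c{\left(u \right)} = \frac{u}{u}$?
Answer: $-133$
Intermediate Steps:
$c{\left(u \right)} = 1$
$-88 - 45 c{\left(g \right)} = -88 - 45 = -133$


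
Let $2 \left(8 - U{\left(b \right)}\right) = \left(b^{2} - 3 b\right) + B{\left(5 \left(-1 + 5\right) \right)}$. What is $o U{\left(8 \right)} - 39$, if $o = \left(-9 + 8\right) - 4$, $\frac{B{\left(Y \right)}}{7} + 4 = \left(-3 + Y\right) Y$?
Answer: $5901$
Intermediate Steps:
$B{\left(Y \right)} = -28 + 7 Y \left(-3 + Y\right)$ ($B{\left(Y \right)} = -28 + 7 \left(-3 + Y\right) Y = -28 + 7 Y \left(-3 + Y\right)$)
$o = -5$ ($o = -1 - 4 = -5$)
$U{\left(b \right)} = -1168 - \frac{b^{2}}{2} + \frac{3 b}{2}$ ($U{\left(b \right)} = 8 - \frac{\left(b^{2} - 3 b\right) - \left(28 - 7 \cdot 25 \left(-1 + 5\right)^{2} + 21 \cdot 5 \left(-1 + 5\right)\right)}{2} = 8 - \frac{\left(b^{2} - 3 b\right) - \left(28 - 2800 + 21 \cdot 5 \cdot 4\right)}{2} = 8 - \frac{\left(b^{2} - 3 b\right) - \left(448 - 2800\right)}{2} = 8 - \frac{\left(b^{2} - 3 b\right) - -2352}{2} = 8 - \frac{\left(b^{2} - 3 b\right) + 2352}{2} = 8 - \frac{2352 + b^{2} - 3 b}{2} = 8 - \left(1176 + \frac{b^{2}}{2} - \frac{3 b}{2}\right) = -1168 - \frac{b^{2}}{2} + \frac{3 b}{2}$)
$o U{\left(8 \right)} - 39 = - 5 \left(-1168 - \frac{8^{2}}{2} + \frac{3}{2} \cdot 8\right) - 39 = - 5 \left(-1168 - 32 + 12\right) - 39 = \left(-5\right) \left(-1188\right) - 39 = 5940 - 39 = 5901$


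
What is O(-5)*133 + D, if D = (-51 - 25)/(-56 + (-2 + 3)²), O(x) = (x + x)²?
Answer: 731576/55 ≈ 13301.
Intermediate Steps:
O(x) = 4*x² (O(x) = (2*x)² = 4*x²)
D = 76/55 (D = -76/(-56 + 1²) = -76/(-56 + 1) = -76/(-55) = -76*(-1/55) = 76/55 ≈ 1.3818)
O(-5)*133 + D = (4*(-5)²)*133 + 76/55 = (4*25)*133 + 76/55 = 100*133 + 76/55 = 13300 + 76/55 = 731576/55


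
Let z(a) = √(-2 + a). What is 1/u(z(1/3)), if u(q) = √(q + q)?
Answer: -√2*3^(¼)*5^(¾)*I^(3/2)/10 ≈ 0.44006 - 0.44006*I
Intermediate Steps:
u(q) = √2*√q (u(q) = √(2*q) = √2*√q)
1/u(z(1/3)) = 1/(√2*√(√(-2 + 1/3))) = 1/(√2*√(√(-2 + ⅓))) = 1/(√2*√(√(-5/3))) = 1/(√2*√(I*√15/3)) = 1/(√2*(3^(¾)*5^(¼)*√I/3)) = 1/(√2*3^(¾)*5^(¼)*√I/3) = -√2*3^(¼)*5^(¾)*I^(3/2)/10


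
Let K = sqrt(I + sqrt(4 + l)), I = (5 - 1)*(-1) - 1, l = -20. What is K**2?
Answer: -5 + 4*I ≈ -5.0 + 4.0*I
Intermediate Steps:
I = -5 (I = 4*(-1) - 1 = -4 - 1 = -5)
K = sqrt(-5 + 4*I) (K = sqrt(-5 + sqrt(4 - 20)) = sqrt(-5 + sqrt(-16)) = sqrt(-5 + 4*I) ≈ 0.83759 + 2.3878*I)
K**2 = (sqrt(-5 + 4*I))**2 = -5 + 4*I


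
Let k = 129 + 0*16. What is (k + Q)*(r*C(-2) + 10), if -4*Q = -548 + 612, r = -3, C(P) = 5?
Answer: -565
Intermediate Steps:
k = 129 (k = 129 + 0 = 129)
Q = -16 (Q = -(-548 + 612)/4 = -1/4*64 = -16)
(k + Q)*(r*C(-2) + 10) = (129 - 16)*(-3*5 + 10) = 113*(-15 + 10) = 113*(-5) = -565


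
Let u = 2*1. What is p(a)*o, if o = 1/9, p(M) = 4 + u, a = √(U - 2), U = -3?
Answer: ⅔ ≈ 0.66667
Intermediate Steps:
u = 2
a = I*√5 (a = √(-3 - 2) = √(-5) = I*√5 ≈ 2.2361*I)
p(M) = 6 (p(M) = 4 + 2 = 6)
o = ⅑ ≈ 0.11111
p(a)*o = 6*(⅑) = ⅔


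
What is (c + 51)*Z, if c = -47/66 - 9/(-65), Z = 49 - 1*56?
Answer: -1514303/4290 ≈ -352.98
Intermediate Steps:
Z = -7 (Z = 49 - 56 = -7)
c = -2461/4290 (c = -47*1/66 - 9*(-1/65) = -47/66 + 9/65 = -2461/4290 ≈ -0.57366)
(c + 51)*Z = (-2461/4290 + 51)*(-7) = (216329/4290)*(-7) = -1514303/4290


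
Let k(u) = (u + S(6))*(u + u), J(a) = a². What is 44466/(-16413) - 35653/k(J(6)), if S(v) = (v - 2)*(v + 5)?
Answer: -280432283/31512960 ≈ -8.8990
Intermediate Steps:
S(v) = (-2 + v)*(5 + v)
k(u) = 2*u*(44 + u) (k(u) = (u + (-10 + 6² + 3*6))*(u + u) = (u + (-10 + 36 + 18))*(2*u) = (u + 44)*(2*u) = (44 + u)*(2*u) = 2*u*(44 + u))
44466/(-16413) - 35653/k(J(6)) = 44466/(-16413) - 35653*1/(72*(44 + 6²)) = 44466*(-1/16413) - 35653*1/(72*(44 + 36)) = -14822/5471 - 35653/(2*36*80) = -14822/5471 - 35653/5760 = -280432283/31512960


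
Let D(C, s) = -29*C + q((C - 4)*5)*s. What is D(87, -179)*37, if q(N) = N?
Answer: -2841896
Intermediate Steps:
D(C, s) = -29*C + s*(-20 + 5*C) (D(C, s) = -29*C + ((C - 4)*5)*s = -29*C + ((-4 + C)*5)*s = -29*C + (-20 + 5*C)*s = -29*C + s*(-20 + 5*C))
D(87, -179)*37 = (-29*87 + 5*(-179)*(-4 + 87))*37 = (-2523 + 5*(-179)*83)*37 = (-2523 - 74285)*37 = -76808*37 = -2841896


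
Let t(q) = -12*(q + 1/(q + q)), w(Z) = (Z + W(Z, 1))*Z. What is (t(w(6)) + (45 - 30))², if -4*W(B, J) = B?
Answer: 7745089/81 ≈ 95618.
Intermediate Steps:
W(B, J) = -B/4
w(Z) = 3*Z²/4 (w(Z) = (Z - Z/4)*Z = (3*Z/4)*Z = 3*Z²/4)
t(q) = -12*q - 6/q (t(q) = -12*(q + 1/(2*q)) = -12*q - 6/q)
(t(w(6)) + (45 - 30))² = ((-9*6² - 6/((¾)*6²)) + (45 - 30))² = ((-9*36 - 6/((¾)*36)) + 15)² = ((-12*27 - 6/27) + 15)² = ((-324 - 6*1/27) + 15)² = ((-324 - 2/9) + 15)² = (-2918/9 + 15)² = (-2783/9)² = 7745089/81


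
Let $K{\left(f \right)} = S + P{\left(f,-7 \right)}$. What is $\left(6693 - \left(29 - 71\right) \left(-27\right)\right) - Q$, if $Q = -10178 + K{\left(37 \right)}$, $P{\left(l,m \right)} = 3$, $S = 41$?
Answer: $15693$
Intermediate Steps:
$K{\left(f \right)} = 44$ ($K{\left(f \right)} = 41 + 3 = 44$)
$Q = -10134$ ($Q = -10178 + 44 = -10134$)
$\left(6693 - \left(29 - 71\right) \left(-27\right)\right) - Q = \left(6693 - \left(29 - 71\right) \left(-27\right)\right) - -10134 = \left(6693 - \left(-42\right) \left(-27\right)\right) + 10134 = \left(6693 - 1134\right) + 10134 = 5559 + 10134 = 15693$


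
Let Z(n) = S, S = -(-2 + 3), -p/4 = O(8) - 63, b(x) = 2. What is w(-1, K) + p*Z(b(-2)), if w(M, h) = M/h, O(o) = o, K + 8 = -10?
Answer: -3959/18 ≈ -219.94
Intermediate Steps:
K = -18 (K = -8 - 10 = -18)
p = 220 (p = -4*(8 - 63) = -4*(-55) = 220)
S = -1 (S = -1*1 = -1)
Z(n) = -1
w(-1, K) + p*Z(b(-2)) = -1/(-18) + 220*(-1) = -1*(-1/18) - 220 = 1/18 - 220 = -3959/18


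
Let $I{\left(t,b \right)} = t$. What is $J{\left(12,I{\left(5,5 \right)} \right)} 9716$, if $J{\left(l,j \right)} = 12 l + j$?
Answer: $1447684$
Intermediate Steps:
$J{\left(l,j \right)} = j + 12 l$
$J{\left(12,I{\left(5,5 \right)} \right)} 9716 = \left(5 + 12 \cdot 12\right) 9716 = \left(5 + 144\right) 9716 = 149 \cdot 9716 = 1447684$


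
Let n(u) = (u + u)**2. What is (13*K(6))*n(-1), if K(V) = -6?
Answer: -312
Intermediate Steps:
n(u) = 4*u**2 (n(u) = (2*u)**2 = 4*u**2)
(13*K(6))*n(-1) = (13*(-6))*(4*(-1)**2) = -312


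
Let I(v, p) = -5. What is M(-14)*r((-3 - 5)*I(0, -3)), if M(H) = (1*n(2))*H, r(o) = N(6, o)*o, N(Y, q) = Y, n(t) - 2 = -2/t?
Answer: -3360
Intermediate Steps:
n(t) = 2 - 2/t
r(o) = 6*o
M(H) = H (M(H) = (1*(2 - 2/2))*H = (1*(2 - 2*1/2))*H = (1*(2 - 1))*H = (1*1)*H = 1*H = H)
M(-14)*r((-3 - 5)*I(0, -3)) = -84*(-3 - 5)*(-5) = -84*(-8*(-5)) = -84*40 = -14*240 = -3360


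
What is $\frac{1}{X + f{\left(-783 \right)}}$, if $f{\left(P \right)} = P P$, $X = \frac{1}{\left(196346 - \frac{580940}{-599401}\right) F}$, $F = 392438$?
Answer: $\frac{46186251786434468}{28316282921493322151053} \approx 1.6311 \cdot 10^{-6}$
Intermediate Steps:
$X = \frac{599401}{46186251786434468}$ ($X = \frac{1}{\left(196346 - \frac{580940}{-599401}\right) 392438} = \frac{1}{196346 - - \frac{580940}{599401}} \cdot \frac{1}{392438} = \frac{1}{196346 + \frac{580940}{599401}} \cdot \frac{1}{392438} = \frac{1}{\frac{117690569686}{599401}} \cdot \frac{1}{392438} = \frac{599401}{117690569686} \cdot \frac{1}{392438} = \frac{599401}{46186251786434468} \approx 1.2978 \cdot 10^{-11}$)
$f{\left(P \right)} = P^{2}$
$\frac{1}{X + f{\left(-783 \right)}} = \frac{1}{\frac{599401}{46186251786434468} + \left(-783\right)^{2}} = \frac{1}{\frac{599401}{46186251786434468} + 613089} = \frac{1}{\frac{28316282921493322151053}{46186251786434468}} = \frac{46186251786434468}{28316282921493322151053}$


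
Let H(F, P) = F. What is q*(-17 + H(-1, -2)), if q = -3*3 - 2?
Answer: 198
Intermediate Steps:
q = -11 (q = -9 - 2 = -11)
q*(-17 + H(-1, -2)) = -11*(-17 - 1) = -11*(-18) = 198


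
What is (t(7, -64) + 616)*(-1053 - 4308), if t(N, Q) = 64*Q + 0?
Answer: 18656280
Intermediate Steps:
t(N, Q) = 64*Q
(t(7, -64) + 616)*(-1053 - 4308) = (64*(-64) + 616)*(-1053 - 4308) = (-4096 + 616)*(-5361) = -3480*(-5361) = 18656280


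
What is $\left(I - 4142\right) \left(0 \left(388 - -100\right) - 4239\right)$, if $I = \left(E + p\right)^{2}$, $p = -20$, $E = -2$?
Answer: $15506262$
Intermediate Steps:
$I = 484$ ($I = \left(-2 - 20\right)^{2} = \left(-22\right)^{2} = 484$)
$\left(I - 4142\right) \left(0 \left(388 - -100\right) - 4239\right) = \left(484 - 4142\right) \left(0 \left(388 - -100\right) - 4239\right) = - 3658 \left(0 \left(388 + 100\right) - 4239\right) = - 3658 \left(0 \cdot 488 - 4239\right) = - 3658 \left(0 - 4239\right) = \left(-3658\right) \left(-4239\right) = 15506262$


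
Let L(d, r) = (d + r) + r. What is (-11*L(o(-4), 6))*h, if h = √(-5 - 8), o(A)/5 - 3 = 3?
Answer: -462*I*√13 ≈ -1665.8*I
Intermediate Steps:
o(A) = 30 (o(A) = 15 + 5*3 = 15 + 15 = 30)
L(d, r) = d + 2*r
h = I*√13 (h = √(-13) = I*√13 ≈ 3.6056*I)
(-11*L(o(-4), 6))*h = (-11*(30 + 2*6))*(I*√13) = (-11*(30 + 12))*(I*√13) = (-11*42)*(I*√13) = -462*I*√13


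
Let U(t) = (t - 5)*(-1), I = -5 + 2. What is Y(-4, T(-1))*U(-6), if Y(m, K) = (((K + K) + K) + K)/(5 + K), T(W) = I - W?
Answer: -88/3 ≈ -29.333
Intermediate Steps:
I = -3
T(W) = -3 - W
Y(m, K) = 4*K/(5 + K) (Y(m, K) = ((2*K + K) + K)/(5 + K) = (3*K + K)/(5 + K) = (4*K)/(5 + K) = 4*K/(5 + K))
U(t) = 5 - t (U(t) = (-5 + t)*(-1) = 5 - t)
Y(-4, T(-1))*U(-6) = (4*(-3 - 1*(-1))/(5 + (-3 - 1*(-1))))*(5 - 1*(-6)) = (4*(-3 + 1)/(5 + (-3 + 1)))*(5 + 6) = (4*(-2)/(5 - 2))*11 = (4*(-2)/3)*11 = (4*(-2)*(1/3))*11 = -8/3*11 = -88/3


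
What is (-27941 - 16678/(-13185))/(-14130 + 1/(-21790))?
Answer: 1605423603706/811913052537 ≈ 1.9773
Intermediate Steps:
(-27941 - 16678/(-13185))/(-14130 + 1/(-21790)) = (-27941 - 16678*(-1/13185))/(-14130 - 1/21790) = (-27941 + 16678/13185)/(-307892701/21790) = -368385407/13185*(-21790/307892701) = 1605423603706/811913052537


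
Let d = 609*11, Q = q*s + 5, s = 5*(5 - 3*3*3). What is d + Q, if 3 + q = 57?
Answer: 764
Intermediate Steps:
q = 54 (q = -3 + 57 = 54)
s = -110 (s = 5*(5 - 9*3) = 5*(5 - 27) = 5*(-22) = -110)
Q = -5935 (Q = 54*(-110) + 5 = -5940 + 5 = -5935)
d = 6699
d + Q = 6699 - 5935 = 764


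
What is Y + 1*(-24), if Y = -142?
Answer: -166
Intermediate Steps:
Y + 1*(-24) = -142 + 1*(-24) = -142 - 24 = -166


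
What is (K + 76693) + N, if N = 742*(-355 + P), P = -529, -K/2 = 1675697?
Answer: -3930629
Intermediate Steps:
K = -3351394 (K = -2*1675697 = -3351394)
N = -655928 (N = 742*(-355 - 529) = 742*(-884) = -655928)
(K + 76693) + N = (-3351394 + 76693) - 655928 = -3274701 - 655928 = -3930629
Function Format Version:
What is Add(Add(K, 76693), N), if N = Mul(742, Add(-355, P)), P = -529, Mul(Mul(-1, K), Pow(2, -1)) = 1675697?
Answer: -3930629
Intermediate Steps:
K = -3351394 (K = Mul(-2, 1675697) = -3351394)
N = -655928 (N = Mul(742, Add(-355, -529)) = Mul(742, -884) = -655928)
Add(Add(K, 76693), N) = Add(Add(-3351394, 76693), -655928) = Add(-3274701, -655928) = -3930629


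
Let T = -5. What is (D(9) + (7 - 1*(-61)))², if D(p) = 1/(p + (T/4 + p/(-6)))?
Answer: 2903616/625 ≈ 4645.8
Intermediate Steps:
D(p) = 1/(-5/4 + 5*p/6) (D(p) = 1/(p + (-5/4 + p/(-6))) = 1/(p + (-5*¼ + p*(-⅙))) = 1/(p + (-5/4 - p/6)) = 1/(-5/4 + 5*p/6))
(D(9) + (7 - 1*(-61)))² = (12/(5*(-3 + 2*9)) + (7 - 1*(-61)))² = (12/(5*(-3 + 18)) + (7 + 61))² = ((12/5)/15 + 68)² = ((12/5)*(1/15) + 68)² = (4/25 + 68)² = (1704/25)² = 2903616/625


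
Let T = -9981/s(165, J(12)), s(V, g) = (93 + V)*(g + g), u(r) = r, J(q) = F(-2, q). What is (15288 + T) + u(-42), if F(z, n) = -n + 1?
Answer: 28848759/1892 ≈ 15248.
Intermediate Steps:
F(z, n) = 1 - n
J(q) = 1 - q
s(V, g) = 2*g*(93 + V) (s(V, g) = (93 + V)*(2*g) = 2*g*(93 + V))
T = 3327/1892 (T = -9981*1/(2*(1 - 1*12)*(93 + 165)) = -9981*1/(516*(1 - 12)) = -9981/(2*(-11)*258) = -9981/(-5676) = -9981*(-1/5676) = 3327/1892 ≈ 1.7585)
(15288 + T) + u(-42) = (15288 + 3327/1892) - 42 = 28928223/1892 - 42 = 28848759/1892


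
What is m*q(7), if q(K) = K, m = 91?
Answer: 637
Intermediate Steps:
m*q(7) = 91*7 = 637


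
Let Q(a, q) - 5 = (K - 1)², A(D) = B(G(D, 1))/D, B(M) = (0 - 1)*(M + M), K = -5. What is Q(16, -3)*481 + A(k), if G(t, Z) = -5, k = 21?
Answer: 414151/21 ≈ 19721.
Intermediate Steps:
B(M) = -2*M
A(D) = 10/D (A(D) = (-2*(-5))/D = 10/D)
Q(a, q) = 41 (Q(a, q) = 5 + (-5 - 1)² = 5 + (-6)² = 5 + 36 = 41)
Q(16, -3)*481 + A(k) = 41*481 + 10/21 = 19721 + 10*(1/21) = 19721 + 10/21 = 414151/21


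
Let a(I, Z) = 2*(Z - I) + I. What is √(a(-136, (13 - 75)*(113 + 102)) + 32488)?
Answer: 2*√1491 ≈ 77.227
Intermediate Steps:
a(I, Z) = -I + 2*Z (a(I, Z) = (-2*I + 2*Z) + I = -I + 2*Z)
√(a(-136, (13 - 75)*(113 + 102)) + 32488) = √((-1*(-136) + 2*((13 - 75)*(113 + 102))) + 32488) = √((136 + 2*(-62*215)) + 32488) = √((136 + 2*(-13330)) + 32488) = √((136 - 26660) + 32488) = √(-26524 + 32488) = √5964 = 2*√1491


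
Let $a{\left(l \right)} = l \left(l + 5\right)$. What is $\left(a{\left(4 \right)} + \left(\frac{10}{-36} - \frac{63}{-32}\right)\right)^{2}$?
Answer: $\frac{117831025}{82944} \approx 1420.6$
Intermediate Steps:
$a{\left(l \right)} = l \left(5 + l\right)$
$\left(a{\left(4 \right)} + \left(\frac{10}{-36} - \frac{63}{-32}\right)\right)^{2} = \left(4 \left(5 + 4\right) + \left(\frac{10}{-36} - \frac{63}{-32}\right)\right)^{2} = \left(4 \cdot 9 + \left(10 \left(- \frac{1}{36}\right) - - \frac{63}{32}\right)\right)^{2} = \left(36 + \left(- \frac{5}{18} + \frac{63}{32}\right)\right)^{2} = \left(36 + \frac{487}{288}\right)^{2} = \left(\frac{10855}{288}\right)^{2} = \frac{117831025}{82944}$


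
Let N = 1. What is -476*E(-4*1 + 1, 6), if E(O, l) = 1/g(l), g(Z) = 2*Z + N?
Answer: -476/13 ≈ -36.615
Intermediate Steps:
g(Z) = 1 + 2*Z (g(Z) = 2*Z + 1 = 1 + 2*Z)
E(O, l) = 1/(1 + 2*l)
-476*E(-4*1 + 1, 6) = -476/(1 + 2*6) = -476/(1 + 12) = -476/13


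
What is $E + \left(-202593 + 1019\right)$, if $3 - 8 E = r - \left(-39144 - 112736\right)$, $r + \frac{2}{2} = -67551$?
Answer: $- \frac{1696917}{8} \approx -2.1211 \cdot 10^{5}$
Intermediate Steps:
$r = -67552$ ($r = -1 - 67551 = -67552$)
$E = - \frac{84325}{8}$ ($E = \frac{3}{8} - \frac{-67552 - \left(-39144 - 112736\right)}{8} = \frac{3}{8} - \frac{-67552 - -151880}{8} = \frac{3}{8} - \frac{-67552 + 151880}{8} = \frac{3}{8} - 10541 = - \frac{84325}{8} \approx -10541.0$)
$E + \left(-202593 + 1019\right) = - \frac{84325}{8} + \left(-202593 + 1019\right) = - \frac{84325}{8} - 201574 = - \frac{1696917}{8}$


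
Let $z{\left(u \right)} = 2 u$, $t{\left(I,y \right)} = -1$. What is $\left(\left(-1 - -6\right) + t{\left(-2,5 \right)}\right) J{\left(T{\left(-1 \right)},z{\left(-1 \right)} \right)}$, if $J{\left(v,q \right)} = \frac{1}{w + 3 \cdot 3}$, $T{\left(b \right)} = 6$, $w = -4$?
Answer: $\frac{4}{5} \approx 0.8$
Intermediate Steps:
$J{\left(v,q \right)} = \frac{1}{5}$ ($J{\left(v,q \right)} = \frac{1}{-4 + 3 \cdot 3} = \frac{1}{-4 + 9} = \frac{1}{5}$)
$\left(\left(-1 - -6\right) + t{\left(-2,5 \right)}\right) J{\left(T{\left(-1 \right)},z{\left(-1 \right)} \right)} = \left(\left(-1 - -6\right) - 1\right) \frac{1}{5} = \left(\left(-1 + 6\right) - 1\right) \frac{1}{5} = \left(5 - 1\right) \frac{1}{5} = 4 \cdot \frac{1}{5} = \frac{4}{5}$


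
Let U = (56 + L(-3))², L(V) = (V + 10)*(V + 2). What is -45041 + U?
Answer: -42640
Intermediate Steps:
L(V) = (2 + V)*(10 + V) (L(V) = (10 + V)*(2 + V) = (2 + V)*(10 + V))
U = 2401 (U = (56 + (20 + (-3)² + 12*(-3)))² = (56 + (20 + 9 - 36))² = (56 - 7)² = 49² = 2401)
-45041 + U = -45041 + 2401 = -42640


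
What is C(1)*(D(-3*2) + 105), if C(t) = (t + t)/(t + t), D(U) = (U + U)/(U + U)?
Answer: 106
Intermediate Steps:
D(U) = 1 (D(U) = (2*U)/((2*U)) = (2*U)*(1/(2*U)) = 1)
C(t) = 1 (C(t) = (2*t)/((2*t)) = (2*t)*(1/(2*t)) = 1)
C(1)*(D(-3*2) + 105) = 1*(1 + 105) = 1*106 = 106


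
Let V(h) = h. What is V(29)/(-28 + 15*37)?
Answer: 29/527 ≈ 0.055028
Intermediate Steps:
V(29)/(-28 + 15*37) = 29/(-28 + 15*37) = 29/(-28 + 555) = 29/527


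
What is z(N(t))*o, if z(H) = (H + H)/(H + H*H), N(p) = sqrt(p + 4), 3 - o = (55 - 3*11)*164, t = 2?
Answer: 1442 - 1442*sqrt(6) ≈ -2090.2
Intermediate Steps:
o = -3605 (o = 3 - (55 - 3*11)*164 = 3 - (55 - 33)*164 = 3 - 22*164 = 3 - 1*3608 = 3 - 3608 = -3605)
N(p) = sqrt(4 + p)
z(H) = 2*H/(H + H**2) (z(H) = (2*H)/(H + H**2) = 2*H/(H + H**2))
z(N(t))*o = (2/(1 + sqrt(4 + 2)))*(-3605) = (2/(1 + sqrt(6)))*(-3605) = -7210/(1 + sqrt(6))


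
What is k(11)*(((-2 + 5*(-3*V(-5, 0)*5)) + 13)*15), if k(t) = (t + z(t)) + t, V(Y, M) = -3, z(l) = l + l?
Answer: 155760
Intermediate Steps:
z(l) = 2*l
k(t) = 4*t (k(t) = (t + 2*t) + t = 3*t + t = 4*t)
k(11)*(((-2 + 5*(-3*V(-5, 0)*5)) + 13)*15) = (4*11)*(((-2 + 5*(-3*(-3)*5)) + 13)*15) = 44*(((-2 + 5*(9*5)) + 13)*15) = 44*(((-2 + 5*45) + 13)*15) = 44*(((-2 + 225) + 13)*15) = 44*((223 + 13)*15) = 44*(236*15) = 44*3540 = 155760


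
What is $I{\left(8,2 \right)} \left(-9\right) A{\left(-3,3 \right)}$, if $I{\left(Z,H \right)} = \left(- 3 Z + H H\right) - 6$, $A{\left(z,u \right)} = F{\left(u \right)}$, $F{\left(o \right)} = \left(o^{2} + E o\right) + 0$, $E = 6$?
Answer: $6318$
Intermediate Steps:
$F{\left(o \right)} = o^{2} + 6 o$ ($F{\left(o \right)} = \left(o^{2} + 6 o\right) + 0 = o^{2} + 6 o$)
$A{\left(z,u \right)} = u \left(6 + u\right)$
$I{\left(Z,H \right)} = -6 + H^{2} - 3 Z$ ($I{\left(Z,H \right)} = \left(- 3 Z + H^{2}\right) - 6 = \left(H^{2} - 3 Z\right) - 6 = -6 + H^{2} - 3 Z$)
$I{\left(8,2 \right)} \left(-9\right) A{\left(-3,3 \right)} = \left(-6 + 2^{2} - 24\right) \left(-9\right) 3 \left(6 + 3\right) = \left(-6 + 4 - 24\right) \left(-9\right) 3 \cdot 9 = \left(-26\right) \left(-9\right) 27 = 234 \cdot 27 = 6318$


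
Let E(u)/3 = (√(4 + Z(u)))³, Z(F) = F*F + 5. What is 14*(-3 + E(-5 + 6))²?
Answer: 126126 - 2520*√10 ≈ 1.1816e+5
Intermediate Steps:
Z(F) = 5 + F² (Z(F) = F² + 5 = 5 + F²)
E(u) = 3*(9 + u²)^(3/2) (E(u) = 3*(√(4 + (5 + u²)))³ = 3*(√(9 + u²))³ = 3*(9 + u²)^(3/2))
14*(-3 + E(-5 + 6))² = 14*(-3 + 3*(9 + (-5 + 6)²)^(3/2))² = 14*(-3 + 3*(9 + 1²)^(3/2))² = 14*(-3 + 3*(9 + 1)^(3/2))² = 14*(-3 + 3*10^(3/2))² = 14*(-3 + 3*(10*√10))² = 14*(-3 + 30*√10)²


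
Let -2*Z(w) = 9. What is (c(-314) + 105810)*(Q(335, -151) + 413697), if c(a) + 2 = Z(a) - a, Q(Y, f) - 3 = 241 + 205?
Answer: 43948138155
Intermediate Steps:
Q(Y, f) = 449 (Q(Y, f) = 3 + (241 + 205) = 3 + 446 = 449)
Z(w) = -9/2 (Z(w) = -1/2*9 = -9/2)
c(a) = -13/2 - a (c(a) = -2 + (-9/2 - a) = -13/2 - a)
(c(-314) + 105810)*(Q(335, -151) + 413697) = ((-13/2 - 1*(-314)) + 105810)*(449 + 413697) = ((-13/2 + 314) + 105810)*414146 = (615/2 + 105810)*414146 = (212235/2)*414146 = 43948138155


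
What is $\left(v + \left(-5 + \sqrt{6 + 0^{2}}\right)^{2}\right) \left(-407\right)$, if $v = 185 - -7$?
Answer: $-90761 + 4070 \sqrt{6} \approx -80792.0$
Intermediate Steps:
$v = 192$ ($v = 185 + 7 = 192$)
$\left(v + \left(-5 + \sqrt{6 + 0^{2}}\right)^{2}\right) \left(-407\right) = \left(192 + \left(-5 + \sqrt{6 + 0^{2}}\right)^{2}\right) \left(-407\right) = \left(192 + \left(-5 + \sqrt{6 + 0}\right)^{2}\right) \left(-407\right) = \left(192 + \left(-5 + \sqrt{6}\right)^{2}\right) \left(-407\right) = -78144 - 407 \left(-5 + \sqrt{6}\right)^{2}$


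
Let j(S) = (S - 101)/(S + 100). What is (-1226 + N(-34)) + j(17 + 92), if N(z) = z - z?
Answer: -256226/209 ≈ -1226.0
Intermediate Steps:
N(z) = 0
j(S) = (-101 + S)/(100 + S)
(-1226 + N(-34)) + j(17 + 92) = (-1226 + 0) + (-101 + (17 + 92))/(100 + (17 + 92)) = -1226 + (-101 + 109)/(100 + 109) = -1226 + 8/209 = -256226/209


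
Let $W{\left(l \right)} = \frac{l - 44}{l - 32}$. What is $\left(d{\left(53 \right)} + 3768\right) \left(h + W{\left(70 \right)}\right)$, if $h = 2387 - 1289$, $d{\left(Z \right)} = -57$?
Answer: $\frac{77467125}{19} \approx 4.0772 \cdot 10^{6}$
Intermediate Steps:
$W{\left(l \right)} = \frac{-44 + l}{-32 + l}$
$h = 1098$
$\left(d{\left(53 \right)} + 3768\right) \left(h + W{\left(70 \right)}\right) = \left(-57 + 3768\right) \left(1098 + \frac{-44 + 70}{-32 + 70}\right) = 3711 \left(1098 + \frac{1}{38} \cdot 26\right) = 3711 \left(1098 + \frac{13}{19}\right) = 3711 \cdot \frac{20875}{19} = \frac{77467125}{19}$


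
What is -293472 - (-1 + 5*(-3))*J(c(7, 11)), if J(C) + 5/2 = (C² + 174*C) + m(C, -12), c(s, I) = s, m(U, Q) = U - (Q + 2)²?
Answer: -274728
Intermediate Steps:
m(U, Q) = U - (2 + Q)²
J(C) = -205/2 + C² + 175*C (J(C) = -5/2 + ((C² + 174*C) + (C - (2 - 12)²)) = -5/2 + ((C² + 174*C) + (C - 1*(-10)²)) = -5/2 + ((C² + 174*C) + (C - 1*100)) = -5/2 + ((C² + 174*C) + (C - 100)) = -5/2 + ((C² + 174*C) + (-100 + C)) = -5/2 + (-100 + C² + 175*C) = -205/2 + C² + 175*C)
-293472 - (-1 + 5*(-3))*J(c(7, 11)) = -293472 - (-1 + 5*(-3))*(-205/2 + 7² + 175*7) = -293472 - (-1 - 15)*(-205/2 + 49 + 1225) = -293472 - (-16)*2343/2 = -293472 - 1*(-18744) = -293472 + 18744 = -274728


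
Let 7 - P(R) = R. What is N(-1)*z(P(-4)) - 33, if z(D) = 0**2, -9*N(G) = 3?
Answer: -33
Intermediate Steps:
P(R) = 7 - R
N(G) = -1/3 (N(G) = -1/9*3 = -1/3)
z(D) = 0
N(-1)*z(P(-4)) - 33 = -1/3*0 - 33 = 0 - 33 = -33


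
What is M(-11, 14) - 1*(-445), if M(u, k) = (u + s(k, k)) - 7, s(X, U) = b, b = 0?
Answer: 427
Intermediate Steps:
s(X, U) = 0
M(u, k) = -7 + u (M(u, k) = (u + 0) - 7 = u - 7 = -7 + u)
M(-11, 14) - 1*(-445) = (-7 - 11) - 1*(-445) = -18 + 445 = 427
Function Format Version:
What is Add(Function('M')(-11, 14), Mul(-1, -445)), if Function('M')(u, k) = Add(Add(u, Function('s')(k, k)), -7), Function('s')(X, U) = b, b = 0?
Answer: 427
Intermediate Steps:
Function('s')(X, U) = 0
Function('M')(u, k) = Add(-7, u) (Function('M')(u, k) = Add(Add(u, 0), -7) = Add(u, -7) = Add(-7, u))
Add(Function('M')(-11, 14), Mul(-1, -445)) = Add(Add(-7, -11), Mul(-1, -445)) = Add(-18, 445) = 427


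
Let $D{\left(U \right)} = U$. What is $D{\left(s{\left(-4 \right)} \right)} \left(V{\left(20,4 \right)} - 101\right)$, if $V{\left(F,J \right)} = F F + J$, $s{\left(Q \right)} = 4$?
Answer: $1212$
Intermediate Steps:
$V{\left(F,J \right)} = J + F^{2}$ ($V{\left(F,J \right)} = F^{2} + J = J + F^{2}$)
$D{\left(s{\left(-4 \right)} \right)} \left(V{\left(20,4 \right)} - 101\right) = 4 \left(\left(4 + 20^{2}\right) - 101\right) = 4 \left(\left(4 + 400\right) - 101\right) = 4 \left(404 - 101\right) = 4 \cdot 303 = 1212$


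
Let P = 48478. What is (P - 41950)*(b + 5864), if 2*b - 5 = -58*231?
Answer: -5434560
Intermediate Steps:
b = -13393/2 (b = 5/2 + (-58*231)/2 = 5/2 + (1/2)*(-13398) = 5/2 - 6699 = -13393/2 ≈ -6696.5)
(P - 41950)*(b + 5864) = (48478 - 41950)*(-13393/2 + 5864) = 6528*(-1665/2) = -5434560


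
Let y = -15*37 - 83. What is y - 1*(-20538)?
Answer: 19900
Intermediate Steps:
y = -638 (y = -555 - 83 = -638)
y - 1*(-20538) = -638 - 1*(-20538) = -638 + 20538 = 19900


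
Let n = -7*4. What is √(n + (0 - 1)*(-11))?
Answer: I*√17 ≈ 4.1231*I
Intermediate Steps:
n = -28
√(n + (0 - 1)*(-11)) = √(-28 + (0 - 1)*(-11)) = √(-28 - 1*(-11)) = √(-28 + 11) = √(-17) = I*√17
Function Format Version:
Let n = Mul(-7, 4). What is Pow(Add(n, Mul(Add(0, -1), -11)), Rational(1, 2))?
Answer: Mul(I, Pow(17, Rational(1, 2))) ≈ Mul(4.1231, I)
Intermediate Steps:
n = -28
Pow(Add(n, Mul(Add(0, -1), -11)), Rational(1, 2)) = Pow(Add(-28, Mul(Add(0, -1), -11)), Rational(1, 2)) = Pow(Add(-28, Mul(-1, -11)), Rational(1, 2)) = Pow(Add(-28, 11), Rational(1, 2)) = Pow(-17, Rational(1, 2)) = Mul(I, Pow(17, Rational(1, 2)))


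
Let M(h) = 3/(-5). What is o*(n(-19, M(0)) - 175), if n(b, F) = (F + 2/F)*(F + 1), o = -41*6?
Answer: 1085926/25 ≈ 43437.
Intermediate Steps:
o = -246
M(h) = -3/5 (M(h) = 3*(-1/5) = -3/5)
n(b, F) = (1 + F)*(F + 2/F) (n(b, F) = (F + 2/F)*(1 + F) = (1 + F)*(F + 2/F))
o*(n(-19, M(0)) - 175) = -246*((2 - 3/5 + (-3/5)**2 + 2/(-3/5)) - 175) = -246*((2 - 3/5 + 9/25 + 2*(-5/3)) - 175) = -246*((2 - 3/5 + 9/25 - 10/3) - 175) = -246*(-118/75 - 175) = -246*(-13243/75) = 1085926/25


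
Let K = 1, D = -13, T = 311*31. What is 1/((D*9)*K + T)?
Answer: 1/9524 ≈ 0.00010500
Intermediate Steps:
T = 9641
1/((D*9)*K + T) = 1/(-13*9*1 + 9641) = 1/(-117*1 + 9641) = 1/(-117 + 9641) = 1/9524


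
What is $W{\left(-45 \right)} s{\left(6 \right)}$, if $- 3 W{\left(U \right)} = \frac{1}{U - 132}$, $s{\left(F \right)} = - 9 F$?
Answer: $- \frac{6}{59} \approx -0.10169$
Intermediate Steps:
$W{\left(U \right)} = - \frac{1}{3 \left(-132 + U\right)}$ ($W{\left(U \right)} = - \frac{1}{3 \left(U - 132\right)} = - \frac{1}{3 \left(-132 + U\right)}$)
$W{\left(-45 \right)} s{\left(6 \right)} = - \frac{1}{-396 + 3 \left(-45\right)} \left(\left(-9\right) 6\right) = - \frac{1}{-396 - 135} \left(-54\right) = - \frac{1}{-531} \left(-54\right) = \left(-1\right) \left(- \frac{1}{531}\right) \left(-54\right) = \frac{1}{531} \left(-54\right) = - \frac{6}{59}$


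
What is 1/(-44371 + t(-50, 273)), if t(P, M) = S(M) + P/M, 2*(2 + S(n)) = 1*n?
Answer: -546/24153229 ≈ -2.2606e-5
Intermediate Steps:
S(n) = -2 + n/2 (S(n) = -2 + (1*n)/2 = -2 + n/2)
t(P, M) = -2 + M/2 + P/M (t(P, M) = (-2 + M/2) + P/M = -2 + M/2 + P/M)
1/(-44371 + t(-50, 273)) = 1/(-44371 + (-2 + (½)*273 - 50/273)) = 1/(-44371 + (-2 + 273/2 - 50*1/273)) = 1/(-44371 + (-2 + 273/2 - 50/273)) = 1/(-44371 + 73337/546) = 1/(-24153229/546) = -546/24153229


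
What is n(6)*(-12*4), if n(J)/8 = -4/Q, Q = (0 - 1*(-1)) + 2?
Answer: 512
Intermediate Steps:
Q = 3 (Q = (0 + 1) + 2 = 1 + 2 = 3)
n(J) = -32/3 (n(J) = 8*(-4/3) = -32/3)
n(6)*(-12*4) = -(-128)*4 = -32/3*(-48) = 512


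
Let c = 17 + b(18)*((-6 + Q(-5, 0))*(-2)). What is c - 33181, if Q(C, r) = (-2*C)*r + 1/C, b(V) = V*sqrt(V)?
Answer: -33164 + 3348*sqrt(2)/5 ≈ -32217.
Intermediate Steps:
b(V) = V**(3/2)
Q(C, r) = 1/C - 2*C*r (Q(C, r) = -2*C*r + 1/C = 1/C - 2*C*r)
c = 17 + 3348*sqrt(2)/5 (c = 17 + 18**(3/2)*((-6 + (1/(-5) - 2*(-5)*0))*(-2)) = 17 + (54*sqrt(2))*((-6 + (-1/5 + 0))*(-2)) = 17 + (54*sqrt(2))*((-6 - 1/5)*(-2)) = 17 + (54*sqrt(2))*(-31/5*(-2)) = 17 + (54*sqrt(2))*(62/5) = 17 + 3348*sqrt(2)/5 ≈ 963.96)
c - 33181 = (17 + 3348*sqrt(2)/5) - 33181 = -33164 + 3348*sqrt(2)/5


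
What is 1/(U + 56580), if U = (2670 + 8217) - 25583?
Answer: 1/41884 ≈ 2.3875e-5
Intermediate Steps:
U = -14696 (U = 10887 - 25583 = -14696)
1/(U + 56580) = 1/(-14696 + 56580) = 1/41884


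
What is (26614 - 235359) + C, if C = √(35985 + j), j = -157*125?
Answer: -208745 + 2*√4090 ≈ -2.0862e+5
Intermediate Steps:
j = -19625
C = 2*√4090 (C = √(35985 - 19625) = √16360 = 2*√4090 ≈ 127.91)
(26614 - 235359) + C = (26614 - 235359) + 2*√4090 = -208745 + 2*√4090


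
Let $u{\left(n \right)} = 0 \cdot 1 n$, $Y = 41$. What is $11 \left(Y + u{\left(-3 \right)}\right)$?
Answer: $451$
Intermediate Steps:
$u{\left(n \right)} = 0$ ($u{\left(n \right)} = 0 n = 0$)
$11 \left(Y + u{\left(-3 \right)}\right) = 11 \left(41 + 0\right) = 11 \cdot 41 = 451$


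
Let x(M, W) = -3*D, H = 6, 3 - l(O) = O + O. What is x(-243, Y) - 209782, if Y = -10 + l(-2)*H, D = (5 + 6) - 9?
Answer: -209788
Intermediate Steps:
l(O) = 3 - 2*O (l(O) = 3 - (O + O) = 3 - 2*O)
D = 2 (D = 11 - 9 = 2)
Y = 32 (Y = -10 + (3 - 2*(-2))*6 = -10 + (3 + 4)*6 = -10 + 7*6 = -10 + 42 = 32)
x(M, W) = -6 (x(M, W) = -3*2 = -6)
x(-243, Y) - 209782 = -6 - 209782 = -209788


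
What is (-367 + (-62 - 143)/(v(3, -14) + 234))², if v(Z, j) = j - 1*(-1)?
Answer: 6611641344/48841 ≈ 1.3537e+5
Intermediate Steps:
v(Z, j) = 1 + j (v(Z, j) = j + 1 = 1 + j)
(-367 + (-62 - 143)/(v(3, -14) + 234))² = (-367 + (-62 - 143)/((1 - 14) + 234))² = (-367 - 205/(-13 + 234))² = (-367 - 205/221)² = (-81312/221)² = 6611641344/48841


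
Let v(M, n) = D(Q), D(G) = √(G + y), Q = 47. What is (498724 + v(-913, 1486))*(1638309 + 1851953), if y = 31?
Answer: 1740677425688 + 3490262*√78 ≈ 1.7407e+12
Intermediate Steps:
D(G) = √(31 + G) (D(G) = √(G + 31) = √(31 + G))
v(M, n) = √78 (v(M, n) = √(31 + 47) = √78)
(498724 + v(-913, 1486))*(1638309 + 1851953) = (498724 + √78)*(1638309 + 1851953) = (498724 + √78)*3490262 = 1740677425688 + 3490262*√78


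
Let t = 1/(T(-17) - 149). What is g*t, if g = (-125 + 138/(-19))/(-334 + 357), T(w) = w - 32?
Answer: 2513/86526 ≈ 0.029043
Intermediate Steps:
T(w) = -32 + w
g = -2513/437 (g = (-125 + 138*(-1/19))/23 = (-125 - 138/19)*(1/23) = -2513/19*1/23 = -2513/437 ≈ -5.7506)
t = -1/198 (t = 1/((-32 - 17) - 149) = 1/(-49 - 149) = 1/(-198) = -1/198 ≈ -0.0050505)
g*t = -2513/437*(-1/198) = 2513/86526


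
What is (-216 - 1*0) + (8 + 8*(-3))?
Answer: -232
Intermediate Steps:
(-216 - 1*0) + (8 + 8*(-3)) = (-216 + 0) + (8 - 24) = -216 - 16 = -232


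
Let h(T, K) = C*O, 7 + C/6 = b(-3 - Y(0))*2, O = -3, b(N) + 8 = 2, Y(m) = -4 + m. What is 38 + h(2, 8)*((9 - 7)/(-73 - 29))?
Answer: 532/17 ≈ 31.294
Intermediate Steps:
b(N) = -6 (b(N) = -8 + 2 = -6)
C = -114 (C = -42 + 6*(-6*2) = -42 + 6*(-12) = -42 - 72 = -114)
h(T, K) = 342 (h(T, K) = -114*(-3) = 342)
38 + h(2, 8)*((9 - 7)/(-73 - 29)) = 38 + 342*((9 - 7)/(-73 - 29)) = 38 + 342*(2/(-102)) = 38 + 342*(2*(-1/102)) = 38 + 342*(-1/51) = 38 - 114/17 = 532/17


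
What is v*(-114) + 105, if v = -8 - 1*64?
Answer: 8313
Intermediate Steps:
v = -72 (v = -8 - 64 = -72)
v*(-114) + 105 = -72*(-114) + 105 = 8208 + 105 = 8313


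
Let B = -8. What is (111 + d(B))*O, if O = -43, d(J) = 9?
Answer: -5160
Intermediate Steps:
(111 + d(B))*O = (111 + 9)*(-43) = 120*(-43) = -5160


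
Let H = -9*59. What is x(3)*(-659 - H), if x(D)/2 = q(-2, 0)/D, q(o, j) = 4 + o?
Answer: -512/3 ≈ -170.67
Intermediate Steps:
H = -531
x(D) = 4/D (x(D) = 2*((4 - 2)/D) = 2*(2/D) = 4/D)
x(3)*(-659 - H) = (4/3)*(-659 - 1*(-531)) = (4*(1/3))*(-659 + 531) = (4/3)*(-128) = -512/3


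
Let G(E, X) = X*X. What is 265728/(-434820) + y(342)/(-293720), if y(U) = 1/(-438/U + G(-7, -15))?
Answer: -16588148051351/27143764887680 ≈ -0.61112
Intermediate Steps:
G(E, X) = X²
y(U) = 1/(225 - 438/U) (y(U) = 1/(-438/U + (-15)²) = 1/(-438/U + 225) = 1/(225 - 438/U))
265728/(-434820) + y(342)/(-293720) = 265728/(-434820) + ((⅓)*342/(-146 + 75*342))/(-293720) = 265728*(-1/434820) + ((⅓)*342/(-146 + 25650))*(-1/293720) = -22144/36235 + ((⅓)*342/25504)*(-1/293720) = -22144/36235 + ((⅓)*342*(1/25504))*(-1/293720) = -22144/36235 + (57/12752)*(-1/293720) = -22144/36235 - 57/3745517440 = -16588148051351/27143764887680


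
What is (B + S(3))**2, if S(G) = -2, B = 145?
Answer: 20449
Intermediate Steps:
(B + S(3))**2 = (145 - 2)**2 = 143**2 = 20449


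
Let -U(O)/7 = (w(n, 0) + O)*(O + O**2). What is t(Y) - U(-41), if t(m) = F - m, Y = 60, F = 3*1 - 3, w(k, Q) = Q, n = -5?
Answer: -470740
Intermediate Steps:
U(O) = -7*O*(O + O**2) (U(O) = -7*(0 + O)*(O + O**2) = -7*O*(O + O**2))
F = 0 (F = 3 - 3 = 0)
t(m) = -m (t(m) = 0 - m = -m)
t(Y) - U(-41) = -1*60 - (-7)*(-41)**2*(1 - 41) = -60 - (-7)*1681*(-40) = -60 - 1*470680 = -60 - 470680 = -470740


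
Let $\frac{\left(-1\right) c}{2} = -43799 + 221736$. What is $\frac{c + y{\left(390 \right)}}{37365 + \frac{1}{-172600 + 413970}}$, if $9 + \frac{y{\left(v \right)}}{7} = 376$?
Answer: $- \frac{85277227850}{9018790051} \approx -9.4555$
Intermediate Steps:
$y{\left(v \right)} = 2569$ ($y{\left(v \right)} = -63 + 7 \cdot 376 = -63 + 2632 = 2569$)
$c = -355874$ ($c = - 2 \left(-43799 + 221736\right) = \left(-2\right) 177937 = -355874$)
$\frac{c + y{\left(390 \right)}}{37365 + \frac{1}{-172600 + 413970}} = \frac{-355874 + 2569}{37365 + \frac{1}{-172600 + 413970}} = - \frac{353305}{37365 + \frac{1}{241370}} = - \frac{353305}{\frac{9018790051}{241370}} = \left(-353305\right) \frac{241370}{9018790051} = - \frac{85277227850}{9018790051}$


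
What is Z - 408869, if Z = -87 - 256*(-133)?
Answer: -374908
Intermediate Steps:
Z = 33961 (Z = -87 + 34048 = 33961)
Z - 408869 = 33961 - 408869 = -374908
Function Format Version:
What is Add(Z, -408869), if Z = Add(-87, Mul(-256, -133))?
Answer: -374908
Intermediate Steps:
Z = 33961 (Z = Add(-87, 34048) = 33961)
Add(Z, -408869) = Add(33961, -408869) = -374908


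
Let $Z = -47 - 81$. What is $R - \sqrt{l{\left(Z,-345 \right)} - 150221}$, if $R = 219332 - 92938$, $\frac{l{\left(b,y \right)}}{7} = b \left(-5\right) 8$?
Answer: $126394 - 3 i \sqrt{12709} \approx 1.2639 \cdot 10^{5} - 338.2 i$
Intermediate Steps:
$Z = -128$ ($Z = -47 - 81 = -128$)
$l{\left(b,y \right)} = - 280 b$ ($l{\left(b,y \right)} = 7 b \left(-5\right) 8 = 7 - 5 b 8 = 7 \left(- 40 b\right) = - 280 b$)
$R = 126394$
$R - \sqrt{l{\left(Z,-345 \right)} - 150221} = 126394 - \sqrt{\left(-280\right) \left(-128\right) - 150221} = 126394 - \sqrt{35840 - 150221} = 126394 - \sqrt{-114381} = 126394 - 3 i \sqrt{12709}$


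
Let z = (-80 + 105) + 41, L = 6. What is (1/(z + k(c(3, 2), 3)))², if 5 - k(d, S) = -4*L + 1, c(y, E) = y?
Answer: 1/8836 ≈ 0.00011317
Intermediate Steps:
k(d, S) = 28 (k(d, S) = 5 - (-4*6 + 1) = 5 - (-24 + 1) = 5 - 1*(-23) = 5 + 23 = 28)
z = 66 (z = 25 + 41 = 66)
(1/(z + k(c(3, 2), 3)))² = (1/(66 + 28))² = (1/94)² = 1/8836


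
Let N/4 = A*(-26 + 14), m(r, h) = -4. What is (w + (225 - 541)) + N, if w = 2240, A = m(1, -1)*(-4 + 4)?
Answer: 1924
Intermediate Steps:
A = 0 (A = -4*(-4 + 4) = -4*0 = 0)
N = 0 (N = 4*(0*(-26 + 14)) = 4*(0*(-12)) = 4*0 = 0)
(w + (225 - 541)) + N = (2240 + (225 - 541)) + 0 = (2240 - 316) + 0 = 1924 + 0 = 1924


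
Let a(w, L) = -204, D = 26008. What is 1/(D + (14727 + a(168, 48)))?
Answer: 1/40531 ≈ 2.4672e-5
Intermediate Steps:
1/(D + (14727 + a(168, 48))) = 1/(26008 + (14727 - 204)) = 1/(26008 + 14523) = 1/40531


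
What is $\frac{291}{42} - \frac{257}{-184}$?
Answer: $\frac{10723}{1288} \approx 8.3253$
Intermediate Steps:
$\frac{291}{42} - \frac{257}{-184} = 291 \cdot \frac{1}{42} - - \frac{257}{184} = \frac{97}{14} + \frac{257}{184} = \frac{10723}{1288}$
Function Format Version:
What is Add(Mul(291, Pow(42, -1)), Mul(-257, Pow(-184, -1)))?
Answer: Rational(10723, 1288) ≈ 8.3253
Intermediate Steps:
Add(Mul(291, Pow(42, -1)), Mul(-257, Pow(-184, -1))) = Add(Mul(291, Rational(1, 42)), Mul(-257, Rational(-1, 184))) = Add(Rational(97, 14), Rational(257, 184)) = Rational(10723, 1288)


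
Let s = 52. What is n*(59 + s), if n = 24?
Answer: 2664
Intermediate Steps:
n*(59 + s) = 24*(59 + 52) = 24*111 = 2664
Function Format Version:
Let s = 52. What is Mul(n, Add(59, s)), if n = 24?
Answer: 2664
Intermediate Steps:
Mul(n, Add(59, s)) = Mul(24, Add(59, 52)) = Mul(24, 111) = 2664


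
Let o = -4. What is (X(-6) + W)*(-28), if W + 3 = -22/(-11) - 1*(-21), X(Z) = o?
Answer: -448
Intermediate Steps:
X(Z) = -4
W = 20 (W = -3 + (-22/(-11) - 1*(-21)) = -3 + (-22*(-1/11) + 21) = -3 + (2 + 21) = -3 + 23 = 20)
(X(-6) + W)*(-28) = (-4 + 20)*(-28) = 16*(-28) = -448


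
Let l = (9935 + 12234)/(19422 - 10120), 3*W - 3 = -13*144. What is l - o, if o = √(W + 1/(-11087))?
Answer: 22169/9302 - I*√76580148574/11087 ≈ 2.3833 - 24.96*I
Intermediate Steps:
W = -623 (W = 1 + (-13*144)/3 = 1 + (⅓)*(-1872) = 1 - 624 = -623)
o = I*√76580148574/11087 (o = √(-623 + 1/(-11087)) = √(-623 - 1/11087) = √(-6907202/11087) = I*√76580148574/11087 ≈ 24.96*I)
l = 22169/9302 ≈ 2.3833
l - o = 22169/9302 - I*√76580148574/11087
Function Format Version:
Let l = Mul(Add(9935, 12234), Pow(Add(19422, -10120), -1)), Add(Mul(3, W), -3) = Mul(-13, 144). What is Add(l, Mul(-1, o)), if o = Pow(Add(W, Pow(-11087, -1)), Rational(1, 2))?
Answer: Add(Rational(22169, 9302), Mul(Rational(-1, 11087), I, Pow(76580148574, Rational(1, 2)))) ≈ Add(2.3833, Mul(-24.960, I))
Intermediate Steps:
W = -623 (W = Add(1, Mul(Rational(1, 3), Mul(-13, 144))) = Add(1, Mul(Rational(1, 3), -1872)) = Add(1, -624) = -623)
o = Mul(Rational(1, 11087), I, Pow(76580148574, Rational(1, 2))) (o = Pow(Add(-623, Pow(-11087, -1)), Rational(1, 2)) = Pow(Add(-623, Rational(-1, 11087)), Rational(1, 2)) = Pow(Rational(-6907202, 11087), Rational(1, 2)) = Mul(Rational(1, 11087), I, Pow(76580148574, Rational(1, 2))) ≈ Mul(24.960, I))
l = Rational(22169, 9302) (l = Mul(22169, Pow(9302, -1)) = Mul(22169, Rational(1, 9302)) = Rational(22169, 9302) ≈ 2.3833)
Add(l, Mul(-1, o)) = Add(Rational(22169, 9302), Mul(-1, Mul(Rational(1, 11087), I, Pow(76580148574, Rational(1, 2))))) = Add(Rational(22169, 9302), Mul(Rational(-1, 11087), I, Pow(76580148574, Rational(1, 2))))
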